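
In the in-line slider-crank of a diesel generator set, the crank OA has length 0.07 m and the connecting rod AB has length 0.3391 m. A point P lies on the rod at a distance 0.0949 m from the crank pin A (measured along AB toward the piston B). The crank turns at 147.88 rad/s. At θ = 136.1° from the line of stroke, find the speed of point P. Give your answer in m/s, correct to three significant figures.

ω = 147.9 rad/s.  Crank-pin speed |V_A| = rω = 10.352 m/s, perpendicular to OA.
Rod angle: sinφ = −(r/L) sinθ ⇒ φ = -8.229°; ω_rod = −rω cosθ/√(L²−r²sin²θ) = +22.225 rad/s.
V_P = V_A + ω_rod × AP, with AP = 0.0949 m along the rod.
Components: V_Px = −rω sinθ − a·ω_rod·sinφ = -6.8759 m/s;  V_Py = rω cosθ + a·ω_rod·cosφ = -5.3714 m/s.
|V_P| = √(V_Px² + V_Py²) = 8.7253 m/s.

8.73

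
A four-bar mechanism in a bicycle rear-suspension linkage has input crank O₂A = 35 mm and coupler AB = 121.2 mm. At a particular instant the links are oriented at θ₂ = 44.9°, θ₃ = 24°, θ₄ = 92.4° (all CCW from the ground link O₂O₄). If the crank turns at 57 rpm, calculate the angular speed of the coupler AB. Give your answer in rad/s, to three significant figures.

ω₂ = 5.969 rad/s (from 57 rpm).
Differentiating the loop-closure r₂e^{iθ₂}+r₃e^{iθ₃}=r₁+r₄e^{iθ₄} gives r₂ω₂e^{iθ₂}+r₃ω₃e^{iθ₃}=r₄ω₄e^{iθ₄}.
Eliminating the other unknown: ω₃ = r₂ω₂ sin(θ₄−θ₂) / [r₃ sin(θ₃−θ₄)].
Numerator sine = +0.73728; denominator sine = -0.92978.
Result = 0.035·5.969·(+0.73728) / (0.1212·(-0.92978)) = -1.3669 rad/s; magnitude 1.3669 rad/s.

1.37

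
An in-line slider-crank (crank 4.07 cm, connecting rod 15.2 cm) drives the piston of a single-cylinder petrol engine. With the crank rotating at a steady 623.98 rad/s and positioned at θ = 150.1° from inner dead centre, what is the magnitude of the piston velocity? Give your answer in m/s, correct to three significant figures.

9.69

ω = 624 rad/s
For an in-line slider-crank, x = r cosθ + √(L² − r² sin²θ), so v = −rω sinθ·[1 + r cosθ/√(L² − r² sin²θ)].
With r = 0.0407 m, L = 0.152 m, θ = 150.1°: √(L² − r² sin²θ) = 0.15064 m.
v = −0.0407·624·0.49849·[1 + 0.0407·-0.86690/0.15064] = -9.6945 m/s.
|v| = 9.6945 m/s.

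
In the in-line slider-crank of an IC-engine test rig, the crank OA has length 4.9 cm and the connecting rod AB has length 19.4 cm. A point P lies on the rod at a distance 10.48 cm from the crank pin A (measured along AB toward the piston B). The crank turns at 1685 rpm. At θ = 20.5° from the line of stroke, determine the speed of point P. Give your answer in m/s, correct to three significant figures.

ω = 176.5 rad/s.  Crank-pin speed |V_A| = rω = 8.6462 m/s, perpendicular to OA.
Rod angle: sinφ = −(r/L) sinθ ⇒ φ = -5.075°; ω_rod = −rω cosθ/√(L²−r²sin²θ) = -41.91 rad/s.
V_P = V_A + ω_rod × AP, with AP = 0.1048 m along the rod.
Components: V_Px = −rω sinθ − a·ω_rod·sinφ = -3.4165 m/s;  V_Py = rω cosθ + a·ω_rod·cosφ = +3.7237 m/s.
|V_P| = √(V_Px² + V_Py²) = 5.0535 m/s.

5.05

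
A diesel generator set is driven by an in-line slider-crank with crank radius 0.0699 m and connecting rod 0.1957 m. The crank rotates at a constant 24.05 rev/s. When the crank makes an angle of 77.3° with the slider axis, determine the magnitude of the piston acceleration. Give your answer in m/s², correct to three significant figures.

194

ω = 2π·24.1 = 151.1 rad/s
x(θ) = r cosθ + √(L² − r² sin²θ); with ω constant, a = ω²·d²x/dθ².
d²x/dθ² = −r cosθ − r²(cos2θ)/√u − r⁴ sin²2θ/(4u^{3/2}),  u = L² − r² sin²θ = 0.0336486 m².
Substituting r = 0.0699 m, L = 0.1957 m, θ = 77.3°: d²x/dθ² = +0.0085162 m.
a = ω²·d²x/dθ² = (151.1)²·(+0.0085162) = +194.46 m/s²;  |a| = 194.46 m/s².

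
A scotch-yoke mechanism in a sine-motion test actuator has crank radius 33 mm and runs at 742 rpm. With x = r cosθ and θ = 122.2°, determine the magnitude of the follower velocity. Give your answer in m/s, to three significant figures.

2.17

ω = 77.7 rad/s (from 742 rpm).
x = r cosθ ⇒ ẋ = −rω sinθ.
|v| = rω|sinθ| = 0.033·77.7·|sin 122.2°| = 2.1698 m/s.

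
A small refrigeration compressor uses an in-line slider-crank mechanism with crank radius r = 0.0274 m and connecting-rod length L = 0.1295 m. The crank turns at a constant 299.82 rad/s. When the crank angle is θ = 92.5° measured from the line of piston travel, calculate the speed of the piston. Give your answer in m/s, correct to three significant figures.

8.13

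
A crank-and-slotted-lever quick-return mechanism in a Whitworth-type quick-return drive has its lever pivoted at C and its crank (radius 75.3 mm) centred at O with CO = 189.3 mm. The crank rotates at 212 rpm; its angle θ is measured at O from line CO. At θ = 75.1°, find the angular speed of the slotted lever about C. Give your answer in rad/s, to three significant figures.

ω = 22.2 rad/s (from 212 rpm).
Crank pin A relative to C: A = (d + r cosθ, r sinθ); lever angle φ = atan2(r sinθ, d + r cosθ).
Differentiating tanφ: φ̇ = rω(d cosθ + r)/(d² + r² + 2dr cosθ).
d² + r² + 2dr cosθ = |CA|² = 0.0488351 m²;  d cosθ + r = +0.12398 m.
|ω_lever| = |0.0753·22.2·+0.12398| / 0.0488351 = 4.2439 rad/s.

4.24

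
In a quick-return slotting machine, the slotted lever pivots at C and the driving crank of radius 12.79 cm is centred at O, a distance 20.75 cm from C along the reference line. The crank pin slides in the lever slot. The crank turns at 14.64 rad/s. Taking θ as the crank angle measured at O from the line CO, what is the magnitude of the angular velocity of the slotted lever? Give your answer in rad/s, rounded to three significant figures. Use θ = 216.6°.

4.31

ω = 14.64 rad/s
Crank pin A relative to C: A = (d + r cosθ, r sinθ); lever angle φ = atan2(r sinθ, d + r cosθ).
Differentiating tanφ: φ̇ = rω(d cosθ + r)/(d² + r² + 2dr cosθ).
d² + r² + 2dr cosθ = |CA|² = 0.0168023 m²;  d cosθ + r = -0.038685 m.
|ω_lever| = |0.1279·14.64·-0.038685| / 0.0168023 = 4.311 rad/s.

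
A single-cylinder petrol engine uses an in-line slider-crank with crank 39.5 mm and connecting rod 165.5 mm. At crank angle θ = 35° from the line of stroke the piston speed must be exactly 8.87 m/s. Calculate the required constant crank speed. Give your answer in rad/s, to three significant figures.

For an in-line slider-crank, |v_piston| = rω|sinθ|·[1 + r cosθ/√(L² − r² sin²θ)].
With r = 0.0395 m, L = 0.1655 m, θ = 35°: the bracketed kinematic factor |dx/dθ| = 0.027128 m.
ω = v/|dx/dθ| = 8.87/0.027128 = 326.97 rad/s.

327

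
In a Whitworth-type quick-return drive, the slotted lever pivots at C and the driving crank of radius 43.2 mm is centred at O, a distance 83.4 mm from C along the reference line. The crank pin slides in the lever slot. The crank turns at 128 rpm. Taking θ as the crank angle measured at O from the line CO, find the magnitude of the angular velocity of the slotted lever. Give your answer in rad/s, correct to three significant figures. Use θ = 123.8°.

0.384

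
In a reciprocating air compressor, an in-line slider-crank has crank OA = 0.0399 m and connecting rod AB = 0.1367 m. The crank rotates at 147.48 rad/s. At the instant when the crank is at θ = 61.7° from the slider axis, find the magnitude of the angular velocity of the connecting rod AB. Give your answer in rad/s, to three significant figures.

21.1

ω = 147.5 rad/s
The rod makes angle φ with the slider axis where L sinφ = r sinθ; differentiating, L cosφ·φ̇ = r ω cosθ.
L cosφ = √(L² − r² sin²θ) = 0.13211 m.
|ω_rod| = r ω |cosθ| / √(L² − r² sin²θ) = 0.0399·147.5·0.47409/0.13211 = 21.117 rad/s.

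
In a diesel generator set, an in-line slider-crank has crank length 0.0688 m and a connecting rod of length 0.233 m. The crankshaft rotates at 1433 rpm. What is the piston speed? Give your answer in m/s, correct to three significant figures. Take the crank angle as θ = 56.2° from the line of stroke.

ω = 2π·1433/60 = 150.1 rad/s
For an in-line slider-crank, x = r cosθ + √(L² − r² sin²θ), so v = −rω sinθ·[1 + r cosθ/√(L² − r² sin²θ)].
With r = 0.0688 m, L = 0.233 m, θ = 56.2°: √(L² − r² sin²θ) = 0.22588 m.
v = −0.0688·150.1·0.83098·[1 + 0.0688·0.55630/0.22588] = -10.033 m/s.
|v| = 10.033 m/s.

10.0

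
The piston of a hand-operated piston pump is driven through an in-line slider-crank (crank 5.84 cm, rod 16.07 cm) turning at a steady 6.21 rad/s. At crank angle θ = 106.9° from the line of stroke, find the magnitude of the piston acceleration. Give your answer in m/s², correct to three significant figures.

1.37

ω = 6.21 rad/s
x(θ) = r cosθ + √(L² − r² sin²θ); with ω constant, a = ω²·d²x/dθ².
d²x/dθ² = −r cosθ − r²(cos2θ)/√u − r⁴ sin²2θ/(4u^{3/2}),  u = L² − r² sin²θ = 0.0227021 m².
Substituting r = 0.0584 m, L = 0.1607 m, θ = 106.9°: d²x/dθ² = +0.035524 m.
a = ω²·d²x/dθ² = (6.21)²·(+0.035524) = +1.3699 m/s²;  |a| = 1.3699 m/s².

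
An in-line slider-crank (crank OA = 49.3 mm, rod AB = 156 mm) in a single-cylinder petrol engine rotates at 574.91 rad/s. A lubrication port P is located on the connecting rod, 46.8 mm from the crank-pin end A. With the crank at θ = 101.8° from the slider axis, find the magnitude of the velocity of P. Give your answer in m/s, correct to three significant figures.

27.5

ω = 574.9 rad/s.  Crank-pin speed |V_A| = rω = 28.343 m/s, perpendicular to OA.
Rod angle: sinφ = −(r/L) sinθ ⇒ φ = -18.020°; ω_rod = −rω cosθ/√(L²−r²sin²θ) = +39.071 rad/s.
V_P = V_A + ω_rod × AP, with AP = 0.0468 m along the rod.
Components: V_Px = −rω sinθ − a·ω_rod·sinφ = -27.178 m/s;  V_Py = rω cosθ + a·ω_rod·cosφ = -4.0572 m/s.
|V_P| = √(V_Px² + V_Py²) = 27.48 m/s.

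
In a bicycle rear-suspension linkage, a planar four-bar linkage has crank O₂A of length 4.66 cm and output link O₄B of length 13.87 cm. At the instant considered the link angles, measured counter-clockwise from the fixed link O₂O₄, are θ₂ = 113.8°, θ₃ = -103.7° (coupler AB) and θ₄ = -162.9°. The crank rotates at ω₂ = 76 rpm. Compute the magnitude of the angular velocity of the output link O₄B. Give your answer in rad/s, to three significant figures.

1.90

ω₂ = 7.959 rad/s (from 76 rpm).
Differentiating the loop-closure r₂e^{iθ₂}+r₃e^{iθ₃}=r₁+r₄e^{iθ₄} gives r₂ω₂e^{iθ₂}+r₃ω₃e^{iθ₃}=r₄ω₄e^{iθ₄}.
Eliminating the other unknown: ω₄ = r₂ω₂ sin(θ₂−θ₃) / [r₄ sin(θ₄−θ₃)].
Numerator sine = -0.60876; denominator sine = -0.85896.
Result = 0.0466·7.959·(-0.60876) / (0.1387·(-0.85896)) = +1.8951 rad/s; magnitude 1.8951 rad/s.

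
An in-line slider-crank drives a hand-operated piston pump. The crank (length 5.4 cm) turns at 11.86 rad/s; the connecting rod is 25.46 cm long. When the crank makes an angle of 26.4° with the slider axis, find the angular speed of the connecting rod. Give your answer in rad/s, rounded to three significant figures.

ω = 11.86 rad/s
The rod makes angle φ with the slider axis where L sinφ = r sinθ; differentiating, L cosφ·φ̇ = r ω cosθ.
L cosφ = √(L² − r² sin²θ) = 0.25347 m.
|ω_rod| = r ω |cosθ| / √(L² − r² sin²θ) = 0.054·11.86·0.89571/0.25347 = 2.2632 rad/s.

2.26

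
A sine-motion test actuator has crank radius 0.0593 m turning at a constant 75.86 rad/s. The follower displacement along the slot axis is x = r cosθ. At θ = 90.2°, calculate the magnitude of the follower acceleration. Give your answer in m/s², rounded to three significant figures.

1.19

ω = 75.86 rad/s
x = r cosθ ⇒ ẍ = −rω² cosθ (ω constant).
|a| = rω²|cosθ| = 0.0593·(75.86)²·|cos 90.2°| = 1.1912 m/s².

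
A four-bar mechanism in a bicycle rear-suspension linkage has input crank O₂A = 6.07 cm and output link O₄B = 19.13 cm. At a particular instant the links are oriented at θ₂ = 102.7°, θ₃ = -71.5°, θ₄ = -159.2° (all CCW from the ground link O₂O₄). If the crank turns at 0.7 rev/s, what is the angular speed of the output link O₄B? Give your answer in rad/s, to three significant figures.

0.141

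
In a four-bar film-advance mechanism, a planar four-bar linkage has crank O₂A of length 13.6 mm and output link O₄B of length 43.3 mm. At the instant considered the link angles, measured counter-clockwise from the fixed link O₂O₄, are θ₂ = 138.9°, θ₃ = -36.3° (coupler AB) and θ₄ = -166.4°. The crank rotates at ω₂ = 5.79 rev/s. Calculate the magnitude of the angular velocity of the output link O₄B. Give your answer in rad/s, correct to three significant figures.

ω₂ = 36.38 rad/s (from 5.79 rev/s).
Differentiating the loop-closure r₂e^{iθ₂}+r₃e^{iθ₃}=r₁+r₄e^{iθ₄} gives r₂ω₂e^{iθ₂}+r₃ω₃e^{iθ₃}=r₄ω₄e^{iθ₄}.
Eliminating the other unknown: ω₄ = r₂ω₂ sin(θ₂−θ₃) / [r₄ sin(θ₄−θ₃)].
Numerator sine = +0.08368; denominator sine = -0.76492.
Result = 0.0136·36.38·(+0.08368) / (0.0433·(-0.76492)) = -1.25 rad/s; magnitude 1.25 rad/s.

1.25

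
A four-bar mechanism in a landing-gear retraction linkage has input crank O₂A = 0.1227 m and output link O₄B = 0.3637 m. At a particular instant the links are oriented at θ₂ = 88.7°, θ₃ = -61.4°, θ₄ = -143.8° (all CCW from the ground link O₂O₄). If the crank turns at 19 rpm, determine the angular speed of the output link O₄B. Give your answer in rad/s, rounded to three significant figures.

ω₂ = 1.99 rad/s (from 19 rpm).
Differentiating the loop-closure r₂e^{iθ₂}+r₃e^{iθ₃}=r₁+r₄e^{iθ₄} gives r₂ω₂e^{iθ₂}+r₃ω₃e^{iθ₃}=r₄ω₄e^{iθ₄}.
Eliminating the other unknown: ω₄ = r₂ω₂ sin(θ₂−θ₃) / [r₄ sin(θ₄−θ₃)].
Numerator sine = +0.49849; denominator sine = -0.99122.
Result = 0.1227·1.99·(+0.49849) / (0.3637·(-0.99122)) = -0.33757 rad/s; magnitude 0.33757 rad/s.

0.338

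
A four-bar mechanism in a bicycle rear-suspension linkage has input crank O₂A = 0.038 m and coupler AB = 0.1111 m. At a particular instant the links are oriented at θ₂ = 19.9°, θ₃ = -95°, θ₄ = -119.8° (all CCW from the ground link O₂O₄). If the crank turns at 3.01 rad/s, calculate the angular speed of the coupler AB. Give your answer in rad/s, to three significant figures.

1.59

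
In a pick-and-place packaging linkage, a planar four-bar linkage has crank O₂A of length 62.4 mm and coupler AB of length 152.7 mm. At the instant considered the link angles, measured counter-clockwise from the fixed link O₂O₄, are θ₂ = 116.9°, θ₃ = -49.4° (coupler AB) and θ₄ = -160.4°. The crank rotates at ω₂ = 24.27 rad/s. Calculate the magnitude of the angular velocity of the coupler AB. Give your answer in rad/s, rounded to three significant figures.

ω₂ = 24.27 rad/s
Differentiating the loop-closure r₂e^{iθ₂}+r₃e^{iθ₃}=r₁+r₄e^{iθ₄} gives r₂ω₂e^{iθ₂}+r₃ω₃e^{iθ₃}=r₄ω₄e^{iθ₄}.
Eliminating the other unknown: ω₃ = r₂ω₂ sin(θ₄−θ₂) / [r₃ sin(θ₃−θ₄)].
Numerator sine = +0.99189; denominator sine = +0.93358.
Result = 0.0624·24.27·(+0.99189) / (0.1527·(+0.93358)) = +10.537 rad/s; magnitude 10.537 rad/s.

10.5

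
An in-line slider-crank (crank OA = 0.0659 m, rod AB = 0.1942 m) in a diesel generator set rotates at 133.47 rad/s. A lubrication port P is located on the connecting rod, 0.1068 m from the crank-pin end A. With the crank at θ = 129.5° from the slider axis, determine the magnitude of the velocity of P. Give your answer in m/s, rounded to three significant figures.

6.46

ω = 133.5 rad/s.  Crank-pin speed |V_A| = rω = 8.7957 m/s, perpendicular to OA.
Rod angle: sinφ = −(r/L) sinθ ⇒ φ = -15.179°; ω_rod = −rω cosθ/√(L²−r²sin²θ) = +29.851 rad/s.
V_P = V_A + ω_rod × AP, with AP = 0.1068 m along the rod.
Components: V_Px = −rω sinθ − a·ω_rod·sinφ = -5.9522 m/s;  V_Py = rω cosθ + a·ω_rod·cosφ = -2.5179 m/s.
|V_P| = √(V_Px² + V_Py²) = 6.4629 m/s.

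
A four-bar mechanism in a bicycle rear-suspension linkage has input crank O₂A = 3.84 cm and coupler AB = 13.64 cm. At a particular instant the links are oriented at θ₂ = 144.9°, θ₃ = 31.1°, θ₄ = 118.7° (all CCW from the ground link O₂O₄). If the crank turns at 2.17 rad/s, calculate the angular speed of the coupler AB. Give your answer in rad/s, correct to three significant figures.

0.270

ω₂ = 2.17 rad/s
Differentiating the loop-closure r₂e^{iθ₂}+r₃e^{iθ₃}=r₁+r₄e^{iθ₄} gives r₂ω₂e^{iθ₂}+r₃ω₃e^{iθ₃}=r₄ω₄e^{iθ₄}.
Eliminating the other unknown: ω₃ = r₂ω₂ sin(θ₄−θ₂) / [r₃ sin(θ₃−θ₄)].
Numerator sine = -0.44151; denominator sine = -0.99912.
Result = 0.0384·2.17·(-0.44151) / (0.1364·(-0.99912)) = +0.26996 rad/s; magnitude 0.26996 rad/s.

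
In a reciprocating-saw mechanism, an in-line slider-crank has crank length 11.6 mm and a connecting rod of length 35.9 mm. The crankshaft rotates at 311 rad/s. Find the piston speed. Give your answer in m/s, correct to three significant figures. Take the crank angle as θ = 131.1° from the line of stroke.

ω = 311 rad/s
For an in-line slider-crank, x = r cosθ + √(L² − r² sin²θ), so v = −rω sinθ·[1 + r cosθ/√(L² − r² sin²θ)].
With r = 0.0116 m, L = 0.0359 m, θ = 131.1°: √(L² − r² sin²θ) = 0.03482 m.
v = −0.0116·311·0.75356·[1 + 0.0116·-0.65738/0.03482] = -2.1232 m/s.
|v| = 2.1232 m/s.

2.12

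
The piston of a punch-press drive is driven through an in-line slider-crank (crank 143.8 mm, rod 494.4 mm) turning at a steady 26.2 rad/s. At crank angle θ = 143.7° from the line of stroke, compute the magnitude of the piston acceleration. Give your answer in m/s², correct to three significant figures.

70.3

ω = 26.2 rad/s
x(θ) = r cosθ + √(L² − r² sin²θ); with ω constant, a = ω²·d²x/dθ².
d²x/dθ² = −r cosθ − r²(cos2θ)/√u − r⁴ sin²2θ/(4u^{3/2}),  u = L² − r² sin²θ = 0.237184 m².
Substituting r = 0.1438 m, L = 0.4944 m, θ = 143.7°: d²x/dθ² = +0.10235 m.
a = ω²·d²x/dθ² = (26.2)²·(+0.10235) = +70.259 m/s²;  |a| = 70.259 m/s².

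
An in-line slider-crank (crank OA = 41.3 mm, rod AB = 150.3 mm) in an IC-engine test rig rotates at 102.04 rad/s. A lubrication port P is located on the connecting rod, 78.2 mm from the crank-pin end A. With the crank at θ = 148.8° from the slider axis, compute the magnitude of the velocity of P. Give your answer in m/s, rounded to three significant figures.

ω = 102 rad/s.  Crank-pin speed |V_A| = rω = 4.2143 m/s, perpendicular to OA.
Rod angle: sinφ = −(r/L) sinθ ⇒ φ = -8.184°; ω_rod = −rω cosθ/√(L²−r²sin²θ) = +24.23 rad/s.
V_P = V_A + ω_rod × AP, with AP = 0.0782 m along the rod.
Components: V_Px = −rω sinθ − a·ω_rod·sinφ = -1.9134 m/s;  V_Py = rω cosθ + a·ω_rod·cosφ = -1.7292 m/s.
|V_P| = √(V_Px² + V_Py²) = 2.579 m/s.

2.58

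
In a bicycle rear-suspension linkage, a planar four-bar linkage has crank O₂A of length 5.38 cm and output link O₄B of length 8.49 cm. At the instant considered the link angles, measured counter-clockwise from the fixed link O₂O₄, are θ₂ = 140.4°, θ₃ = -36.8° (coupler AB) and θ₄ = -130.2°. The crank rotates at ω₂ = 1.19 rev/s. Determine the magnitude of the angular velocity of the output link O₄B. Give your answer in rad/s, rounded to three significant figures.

ω₂ = 7.477 rad/s (from 1.19 rev/s).
Differentiating the loop-closure r₂e^{iθ₂}+r₃e^{iθ₃}=r₁+r₄e^{iθ₄} gives r₂ω₂e^{iθ₂}+r₃ω₃e^{iθ₃}=r₄ω₄e^{iθ₄}.
Eliminating the other unknown: ω₄ = r₂ω₂ sin(θ₂−θ₃) / [r₄ sin(θ₄−θ₃)].
Numerator sine = +0.04885; denominator sine = -0.99824.
Result = 0.0538·7.477·(+0.04885) / (0.0849·(-0.99824)) = -0.23186 rad/s; magnitude 0.23186 rad/s.

0.232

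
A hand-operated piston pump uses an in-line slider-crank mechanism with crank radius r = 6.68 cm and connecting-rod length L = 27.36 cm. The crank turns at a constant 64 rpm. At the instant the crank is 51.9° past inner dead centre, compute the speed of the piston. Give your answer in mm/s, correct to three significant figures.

406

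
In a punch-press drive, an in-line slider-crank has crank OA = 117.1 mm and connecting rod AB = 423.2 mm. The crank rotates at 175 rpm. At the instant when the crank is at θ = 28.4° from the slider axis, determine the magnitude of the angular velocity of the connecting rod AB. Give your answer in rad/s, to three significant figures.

4.50

ω = 18.33 rad/s (converted from 175 rpm).
The rod makes angle φ with the slider axis where L sinφ = r sinθ; differentiating, L cosφ·φ̇ = r ω cosθ.
L cosφ = √(L² − r² sin²θ) = 0.41952 m.
|ω_rod| = r ω |cosθ| / √(L² − r² sin²θ) = 0.1171·18.33·0.87965/0.41952 = 4.4997 rad/s.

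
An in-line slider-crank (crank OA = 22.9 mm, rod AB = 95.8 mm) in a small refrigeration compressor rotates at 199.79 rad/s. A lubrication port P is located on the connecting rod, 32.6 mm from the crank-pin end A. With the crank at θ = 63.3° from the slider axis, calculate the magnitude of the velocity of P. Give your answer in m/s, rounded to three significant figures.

ω = 199.8 rad/s.  Crank-pin speed |V_A| = rω = 4.5752 m/s, perpendicular to OA.
Rod angle: sinφ = −(r/L) sinθ ⇒ φ = -12.331°; ω_rod = −rω cosθ/√(L²−r²sin²θ) = -21.965 rad/s.
V_P = V_A + ω_rod × AP, with AP = 0.0326 m along the rod.
Components: V_Px = −rω sinθ − a·ω_rod·sinφ = -4.2403 m/s;  V_Py = rω cosθ + a·ω_rod·cosφ = +1.3562 m/s.
|V_P| = √(V_Px² + V_Py²) = 4.4519 m/s.

4.45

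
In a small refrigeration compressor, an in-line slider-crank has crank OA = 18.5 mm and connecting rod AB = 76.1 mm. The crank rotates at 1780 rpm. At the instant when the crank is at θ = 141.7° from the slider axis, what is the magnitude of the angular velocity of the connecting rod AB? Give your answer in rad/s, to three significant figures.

ω = 186.4 rad/s (converted from 1780 rpm).
The rod makes angle φ with the slider axis where L sinφ = r sinθ; differentiating, L cosφ·φ̇ = r ω cosθ.
L cosφ = √(L² − r² sin²θ) = 0.075231 m.
|ω_rod| = r ω |cosθ| / √(L² − r² sin²θ) = 0.0185·186.4·0.78478/0.075231 = 35.972 rad/s.

36.0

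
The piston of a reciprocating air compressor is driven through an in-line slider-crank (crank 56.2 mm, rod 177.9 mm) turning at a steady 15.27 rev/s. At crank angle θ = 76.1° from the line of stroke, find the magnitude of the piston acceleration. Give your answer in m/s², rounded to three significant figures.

26.6

ω = 2π·15.3 = 95.94 rad/s
x(θ) = r cosθ + √(L² − r² sin²θ); with ω constant, a = ω²·d²x/dθ².
d²x/dθ² = −r cosθ − r²(cos2θ)/√u − r⁴ sin²2θ/(4u^{3/2}),  u = L² − r² sin²θ = 0.0286722 m².
Substituting r = 0.0562 m, L = 0.1779 m, θ = 76.1°: d²x/dθ² = +0.0028873 m.
a = ω²·d²x/dθ² = (95.94)²·(+0.0028873) = +26.578 m/s²;  |a| = 26.578 m/s².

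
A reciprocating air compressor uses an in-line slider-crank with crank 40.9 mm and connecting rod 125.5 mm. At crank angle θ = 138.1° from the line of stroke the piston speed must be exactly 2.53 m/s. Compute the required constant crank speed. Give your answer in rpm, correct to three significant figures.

1180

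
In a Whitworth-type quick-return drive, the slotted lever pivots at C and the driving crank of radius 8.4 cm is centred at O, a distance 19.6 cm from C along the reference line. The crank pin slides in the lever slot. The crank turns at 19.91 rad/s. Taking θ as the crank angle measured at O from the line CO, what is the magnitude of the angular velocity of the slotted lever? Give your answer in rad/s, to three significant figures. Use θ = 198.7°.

ω = 19.91 rad/s
Crank pin A relative to C: A = (d + r cosθ, r sinθ); lever angle φ = atan2(r sinθ, d + r cosθ).
Differentiating tanφ: φ̇ = rω(d cosθ + r)/(d² + r² + 2dr cosθ).
d² + r² + 2dr cosθ = |CA|² = 0.0142823 m²;  d cosθ + r = -0.10165 m.
|ω_lever| = |0.084·19.91·-0.10165| / 0.0142823 = 11.904 rad/s.

11.9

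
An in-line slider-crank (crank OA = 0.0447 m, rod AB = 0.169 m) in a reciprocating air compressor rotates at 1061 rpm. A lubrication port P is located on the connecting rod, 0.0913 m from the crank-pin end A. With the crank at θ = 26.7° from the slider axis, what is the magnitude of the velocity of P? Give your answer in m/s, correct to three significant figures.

ω = 111.1 rad/s.  Crank-pin speed |V_A| = rω = 4.9665 m/s, perpendicular to OA.
Rod angle: sinφ = −(r/L) sinθ ⇒ φ = -6.825°; ω_rod = −rω cosθ/√(L²−r²sin²θ) = -26.441 rad/s.
V_P = V_A + ω_rod × AP, with AP = 0.0913 m along the rod.
Components: V_Px = −rω sinθ − a·ω_rod·sinφ = -2.5184 m/s;  V_Py = rω cosθ + a·ω_rod·cosφ = +2.0399 m/s.
|V_P| = √(V_Px² + V_Py²) = 3.241 m/s.

3.24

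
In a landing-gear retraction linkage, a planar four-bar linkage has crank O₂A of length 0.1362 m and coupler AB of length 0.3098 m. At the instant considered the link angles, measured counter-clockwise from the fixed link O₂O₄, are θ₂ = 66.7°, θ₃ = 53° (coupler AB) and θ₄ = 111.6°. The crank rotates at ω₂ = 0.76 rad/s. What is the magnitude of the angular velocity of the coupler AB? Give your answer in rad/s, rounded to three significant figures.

0.276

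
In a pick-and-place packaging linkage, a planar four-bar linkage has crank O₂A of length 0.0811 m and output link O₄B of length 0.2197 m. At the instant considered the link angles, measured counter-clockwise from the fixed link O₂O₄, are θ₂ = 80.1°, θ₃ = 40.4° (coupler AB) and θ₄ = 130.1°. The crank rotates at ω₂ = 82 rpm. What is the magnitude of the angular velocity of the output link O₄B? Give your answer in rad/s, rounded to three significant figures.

ω₂ = 8.587 rad/s (from 82 rpm).
Differentiating the loop-closure r₂e^{iθ₂}+r₃e^{iθ₃}=r₁+r₄e^{iθ₄} gives r₂ω₂e^{iθ₂}+r₃ω₃e^{iθ₃}=r₄ω₄e^{iθ₄}.
Eliminating the other unknown: ω₄ = r₂ω₂ sin(θ₂−θ₃) / [r₄ sin(θ₄−θ₃)].
Numerator sine = +0.63877; denominator sine = +0.99999.
Result = 0.0811·8.587·(+0.63877) / (0.2197·(+0.99999)) = +2.0248 rad/s; magnitude 2.0248 rad/s.

2.02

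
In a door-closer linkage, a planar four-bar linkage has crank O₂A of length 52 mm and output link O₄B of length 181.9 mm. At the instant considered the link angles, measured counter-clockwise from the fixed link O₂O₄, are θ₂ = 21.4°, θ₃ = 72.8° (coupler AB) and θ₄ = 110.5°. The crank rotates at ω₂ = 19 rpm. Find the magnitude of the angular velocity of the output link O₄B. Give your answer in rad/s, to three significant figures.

0.727

ω₂ = 1.99 rad/s (from 19 rpm).
Differentiating the loop-closure r₂e^{iθ₂}+r₃e^{iθ₃}=r₁+r₄e^{iθ₄} gives r₂ω₂e^{iθ₂}+r₃ω₃e^{iθ₃}=r₄ω₄e^{iθ₄}.
Eliminating the other unknown: ω₄ = r₂ω₂ sin(θ₂−θ₃) / [r₄ sin(θ₄−θ₃)].
Numerator sine = -0.78152; denominator sine = +0.61153.
Result = 0.052·1.99·(-0.78152) / (0.1819·(+0.61153)) = -0.7269 rad/s; magnitude 0.7269 rad/s.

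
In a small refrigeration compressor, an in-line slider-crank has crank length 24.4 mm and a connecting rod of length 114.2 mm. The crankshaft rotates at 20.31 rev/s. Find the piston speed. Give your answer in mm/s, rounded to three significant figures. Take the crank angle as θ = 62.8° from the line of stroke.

ω = 2π·20.3 = 127.6 rad/s
For an in-line slider-crank, x = r cosθ + √(L² − r² sin²θ), so v = −rω sinθ·[1 + r cosθ/√(L² − r² sin²θ)].
With r = 0.0244 m, L = 0.1142 m, θ = 62.8°: √(L² − r² sin²θ) = 0.11212 m.
v = −0.0244·127.6·0.88942·[1 + 0.0244·0.45710/0.11212] = -3.0449 m/s.
|v| = 3.0449 m/s = 3044.9 mm/s.

3040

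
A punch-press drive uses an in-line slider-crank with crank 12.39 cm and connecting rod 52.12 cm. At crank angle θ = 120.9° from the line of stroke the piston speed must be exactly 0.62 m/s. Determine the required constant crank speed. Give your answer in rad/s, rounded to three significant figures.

For an in-line slider-crank, |v_piston| = rω|sinθ|·[1 + r cosθ/√(L² − r² sin²θ)].
With r = 0.1239 m, L = 0.5212 m, θ = 120.9°: the bracketed kinematic factor |dx/dθ| = 0.093057 m.
ω = v/|dx/dθ| = 0.62/0.093057 = 6.6626 rad/s.

6.66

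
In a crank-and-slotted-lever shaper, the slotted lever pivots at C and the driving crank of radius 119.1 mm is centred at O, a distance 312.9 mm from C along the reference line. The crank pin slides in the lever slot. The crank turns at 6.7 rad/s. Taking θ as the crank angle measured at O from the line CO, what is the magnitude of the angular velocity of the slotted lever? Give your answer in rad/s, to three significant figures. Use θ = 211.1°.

2.46

ω = 6.7 rad/s
Crank pin A relative to C: A = (d + r cosθ, r sinθ); lever angle φ = atan2(r sinθ, d + r cosθ).
Differentiating tanφ: φ̇ = rω(d cosθ + r)/(d² + r² + 2dr cosθ).
d² + r² + 2dr cosθ = |CA|² = 0.0482713 m²;  d cosθ + r = -0.14883 m.
|ω_lever| = |0.1191·6.7·-0.14883| / 0.0482713 = 2.4602 rad/s.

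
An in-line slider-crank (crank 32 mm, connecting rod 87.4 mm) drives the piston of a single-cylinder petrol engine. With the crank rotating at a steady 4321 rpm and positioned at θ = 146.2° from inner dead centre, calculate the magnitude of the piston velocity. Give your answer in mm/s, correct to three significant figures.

5550

ω = 2π·4321/60 = 452.5 rad/s
For an in-line slider-crank, x = r cosθ + √(L² − r² sin²θ), so v = −rω sinθ·[1 + r cosθ/√(L² − r² sin²θ)].
With r = 0.032 m, L = 0.0874 m, θ = 146.2°: √(L² − r² sin²θ) = 0.085568 m.
v = −0.032·452.5·0.55630·[1 + 0.032·-0.83098/0.085568] = -5.5518 m/s.
|v| = 5.5518 m/s = 5551.8 mm/s.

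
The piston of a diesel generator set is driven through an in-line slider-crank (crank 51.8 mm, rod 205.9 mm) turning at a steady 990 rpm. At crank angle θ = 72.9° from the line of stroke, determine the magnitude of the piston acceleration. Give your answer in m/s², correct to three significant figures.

ω = 2π·990/60 = 103.7 rad/s
x(θ) = r cosθ + √(L² − r² sin²θ); with ω constant, a = ω²·d²x/dθ².
d²x/dθ² = −r cosθ − r²(cos2θ)/√u − r⁴ sin²2θ/(4u^{3/2}),  u = L² − r² sin²θ = 0.0399436 m².
Substituting r = 0.0518 m, L = 0.2059 m, θ = 72.9°: d²x/dθ² = -0.0041984 m.
a = ω²·d²x/dθ² = (103.7)²·(-0.0041984) = -45.124 m/s²;  |a| = 45.124 m/s².

45.1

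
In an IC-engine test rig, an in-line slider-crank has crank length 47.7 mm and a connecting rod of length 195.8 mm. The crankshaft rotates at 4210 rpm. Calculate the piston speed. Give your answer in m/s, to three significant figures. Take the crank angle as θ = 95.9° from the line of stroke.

20.4

ω = 2π·4210/60 = 440.9 rad/s
For an in-line slider-crank, x = r cosθ + √(L² − r² sin²θ), so v = −rω sinθ·[1 + r cosθ/√(L² − r² sin²θ)].
With r = 0.0477 m, L = 0.1958 m, θ = 95.9°: √(L² − r² sin²θ) = 0.18996 m.
v = −0.0477·440.9·0.99470·[1 + 0.0477·-0.10279/0.18996] = -20.378 m/s.
|v| = 20.378 m/s.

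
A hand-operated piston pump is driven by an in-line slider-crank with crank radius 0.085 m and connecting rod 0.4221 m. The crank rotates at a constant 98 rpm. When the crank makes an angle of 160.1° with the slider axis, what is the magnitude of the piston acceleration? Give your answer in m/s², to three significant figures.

7.02

ω = 2π·98/60 = 10.26 rad/s
x(θ) = r cosθ + √(L² − r² sin²θ); with ω constant, a = ω²·d²x/dθ².
d²x/dθ² = −r cosθ − r²(cos2θ)/√u − r⁴ sin²2θ/(4u^{3/2}),  u = L² − r² sin²θ = 0.177331 m².
Substituting r = 0.085 m, L = 0.4221 m, θ = 160.1°: d²x/dθ² = +0.066671 m.
a = ω²·d²x/dθ² = (10.26)²·(+0.066671) = +7.0218 m/s²;  |a| = 7.0218 m/s².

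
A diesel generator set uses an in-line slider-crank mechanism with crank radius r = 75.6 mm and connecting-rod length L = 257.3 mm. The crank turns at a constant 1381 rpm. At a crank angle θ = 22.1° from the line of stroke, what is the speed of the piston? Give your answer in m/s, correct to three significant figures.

5.24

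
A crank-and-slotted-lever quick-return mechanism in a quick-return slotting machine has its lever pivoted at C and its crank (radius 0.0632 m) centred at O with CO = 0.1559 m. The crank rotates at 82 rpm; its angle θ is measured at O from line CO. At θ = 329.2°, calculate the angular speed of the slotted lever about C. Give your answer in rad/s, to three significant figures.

2.37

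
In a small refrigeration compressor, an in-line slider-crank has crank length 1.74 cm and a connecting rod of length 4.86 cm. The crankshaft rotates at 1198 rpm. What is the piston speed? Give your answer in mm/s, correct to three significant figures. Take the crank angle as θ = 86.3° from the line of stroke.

2230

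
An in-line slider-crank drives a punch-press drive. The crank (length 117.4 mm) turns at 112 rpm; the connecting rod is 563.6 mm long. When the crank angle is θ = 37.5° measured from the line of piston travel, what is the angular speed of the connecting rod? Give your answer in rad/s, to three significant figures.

1.95

ω = 11.73 rad/s (converted from 112 rpm).
The rod makes angle φ with the slider axis where L sinφ = r sinθ; differentiating, L cosφ·φ̇ = r ω cosθ.
L cosφ = √(L² − r² sin²θ) = 0.55905 m.
|ω_rod| = r ω |cosθ| / √(L² − r² sin²θ) = 0.1174·11.73·0.79335/0.55905 = 1.954 rad/s.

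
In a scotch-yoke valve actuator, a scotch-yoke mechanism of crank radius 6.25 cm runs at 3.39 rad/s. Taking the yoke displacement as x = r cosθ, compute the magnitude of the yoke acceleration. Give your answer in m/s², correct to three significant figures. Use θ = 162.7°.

0.686

ω = 3.39 rad/s
x = r cosθ ⇒ ẍ = −rω² cosθ (ω constant).
|a| = rω²|cosθ| = 0.0625·(3.39)²·|cos 162.7°| = 0.68576 m/s².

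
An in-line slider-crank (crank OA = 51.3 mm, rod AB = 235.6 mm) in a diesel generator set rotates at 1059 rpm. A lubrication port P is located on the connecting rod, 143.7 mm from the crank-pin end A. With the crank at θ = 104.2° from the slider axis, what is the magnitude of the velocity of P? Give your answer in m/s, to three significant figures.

5.36

ω = 110.9 rad/s.  Crank-pin speed |V_A| = rω = 5.6891 m/s, perpendicular to OA.
Rod angle: sinφ = −(r/L) sinθ ⇒ φ = -12.186°; ω_rod = −rω cosθ/√(L²−r²sin²θ) = +6.06 rad/s.
V_P = V_A + ω_rod × AP, with AP = 0.1437 m along the rod.
Components: V_Px = −rω sinθ − a·ω_rod·sinφ = -5.3314 m/s;  V_Py = rω cosθ + a·ω_rod·cosφ = -0.54437 m/s.
|V_P| = √(V_Px² + V_Py²) = 5.3591 m/s.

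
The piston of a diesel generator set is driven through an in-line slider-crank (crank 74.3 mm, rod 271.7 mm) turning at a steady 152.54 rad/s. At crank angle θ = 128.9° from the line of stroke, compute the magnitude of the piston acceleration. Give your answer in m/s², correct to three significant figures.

1180

ω = 152.5 rad/s
x(θ) = r cosθ + √(L² − r² sin²θ); with ω constant, a = ω²·d²x/dθ².
d²x/dθ² = −r cosθ − r²(cos2θ)/√u − r⁴ sin²2θ/(4u^{3/2}),  u = L² − r² sin²θ = 0.0704773 m².
Substituting r = 0.0743 m, L = 0.2717 m, θ = 128.9°: d²x/dθ² = +0.050663 m.
a = ω²·d²x/dθ² = (152.5)²·(+0.050663) = +1178.9 m/s²;  |a| = 1178.9 m/s².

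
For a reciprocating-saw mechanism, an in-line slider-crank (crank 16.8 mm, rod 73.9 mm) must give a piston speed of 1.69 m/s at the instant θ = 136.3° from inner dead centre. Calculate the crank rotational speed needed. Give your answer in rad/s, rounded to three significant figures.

175

For an in-line slider-crank, |v_piston| = rω|sinθ|·[1 + r cosθ/√(L² − r² sin²θ)].
With r = 0.0168 m, L = 0.0739 m, θ = 136.3°: the bracketed kinematic factor |dx/dθ| = 0.0096752 m.
ω = v/|dx/dθ| = 1.69/0.0096752 = 174.67 rad/s.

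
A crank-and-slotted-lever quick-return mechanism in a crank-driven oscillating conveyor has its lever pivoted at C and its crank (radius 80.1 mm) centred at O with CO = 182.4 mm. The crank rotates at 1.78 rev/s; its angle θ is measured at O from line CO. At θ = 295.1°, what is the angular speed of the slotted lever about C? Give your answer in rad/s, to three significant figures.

ω = 11.18 rad/s (from 1.78 rev/s).
Crank pin A relative to C: A = (d + r cosθ, r sinθ); lever angle φ = atan2(r sinθ, d + r cosθ).
Differentiating tanφ: φ̇ = rω(d cosθ + r)/(d² + r² + 2dr cosθ).
d² + r² + 2dr cosθ = |CA|² = 0.0520811 m²;  d cosθ + r = +0.15747 m.
|ω_lever| = |0.0801·11.18·+0.15747| / 0.0520811 = 2.7087 rad/s.

2.71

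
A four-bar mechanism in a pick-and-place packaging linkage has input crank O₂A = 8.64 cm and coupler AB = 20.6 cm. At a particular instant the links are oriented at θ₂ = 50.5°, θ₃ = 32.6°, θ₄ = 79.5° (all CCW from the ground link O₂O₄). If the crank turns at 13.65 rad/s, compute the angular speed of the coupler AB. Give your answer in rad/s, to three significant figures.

3.80

ω₂ = 13.65 rad/s
Differentiating the loop-closure r₂e^{iθ₂}+r₃e^{iθ₃}=r₁+r₄e^{iθ₄} gives r₂ω₂e^{iθ₂}+r₃ω₃e^{iθ₃}=r₄ω₄e^{iθ₄}.
Eliminating the other unknown: ω₃ = r₂ω₂ sin(θ₄−θ₂) / [r₃ sin(θ₃−θ₄)].
Numerator sine = +0.48481; denominator sine = -0.73016.
Result = 0.0864·13.65·(+0.48481) / (0.206·(-0.73016)) = -3.8013 rad/s; magnitude 3.8013 rad/s.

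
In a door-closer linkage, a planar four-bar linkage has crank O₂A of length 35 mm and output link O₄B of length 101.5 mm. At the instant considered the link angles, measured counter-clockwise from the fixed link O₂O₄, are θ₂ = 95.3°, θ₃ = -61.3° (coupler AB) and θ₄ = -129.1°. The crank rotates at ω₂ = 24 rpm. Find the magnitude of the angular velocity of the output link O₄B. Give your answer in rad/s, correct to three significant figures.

0.372

ω₂ = 2.513 rad/s (from 24 rpm).
Differentiating the loop-closure r₂e^{iθ₂}+r₃e^{iθ₃}=r₁+r₄e^{iθ₄} gives r₂ω₂e^{iθ₂}+r₃ω₃e^{iθ₃}=r₄ω₄e^{iθ₄}.
Eliminating the other unknown: ω₄ = r₂ω₂ sin(θ₂−θ₃) / [r₄ sin(θ₄−θ₃)].
Numerator sine = +0.39715; denominator sine = -0.92587.
Result = 0.035·2.513·(+0.39715) / (0.1015·(-0.92587)) = -0.37174 rad/s; magnitude 0.37174 rad/s.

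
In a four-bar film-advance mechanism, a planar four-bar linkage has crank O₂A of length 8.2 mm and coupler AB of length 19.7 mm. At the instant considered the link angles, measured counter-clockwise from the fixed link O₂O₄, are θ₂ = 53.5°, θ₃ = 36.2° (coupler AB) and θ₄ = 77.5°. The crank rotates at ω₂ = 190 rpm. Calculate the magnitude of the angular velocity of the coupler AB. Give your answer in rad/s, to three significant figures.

5.10

ω₂ = 19.9 rad/s (from 190 rpm).
Differentiating the loop-closure r₂e^{iθ₂}+r₃e^{iθ₃}=r₁+r₄e^{iθ₄} gives r₂ω₂e^{iθ₂}+r₃ω₃e^{iθ₃}=r₄ω₄e^{iθ₄}.
Eliminating the other unknown: ω₃ = r₂ω₂ sin(θ₄−θ₂) / [r₃ sin(θ₃−θ₄)].
Numerator sine = +0.40674; denominator sine = -0.66000.
Result = 0.0082·19.9·(+0.40674) / (0.0197·(-0.66000)) = -5.1039 rad/s; magnitude 5.1039 rad/s.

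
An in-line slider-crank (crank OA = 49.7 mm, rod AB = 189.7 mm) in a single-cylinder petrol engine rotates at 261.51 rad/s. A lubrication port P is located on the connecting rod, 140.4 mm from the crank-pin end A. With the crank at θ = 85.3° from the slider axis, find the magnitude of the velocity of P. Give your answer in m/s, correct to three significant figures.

13.2

ω = 261.5 rad/s.  Crank-pin speed |V_A| = rω = 12.997 m/s, perpendicular to OA.
Rod angle: sinφ = −(r/L) sinθ ⇒ φ = -15.136°; ω_rod = −rω cosθ/√(L²−r²sin²θ) = -5.8157 rad/s.
V_P = V_A + ω_rod × AP, with AP = 0.1404 m along the rod.
Components: V_Px = −rω sinθ − a·ω_rod·sinφ = -13.167 m/s;  V_Py = rω cosθ + a·ω_rod·cosφ = +0.27677 m/s.
|V_P| = √(V_Px² + V_Py²) = 13.169 m/s.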